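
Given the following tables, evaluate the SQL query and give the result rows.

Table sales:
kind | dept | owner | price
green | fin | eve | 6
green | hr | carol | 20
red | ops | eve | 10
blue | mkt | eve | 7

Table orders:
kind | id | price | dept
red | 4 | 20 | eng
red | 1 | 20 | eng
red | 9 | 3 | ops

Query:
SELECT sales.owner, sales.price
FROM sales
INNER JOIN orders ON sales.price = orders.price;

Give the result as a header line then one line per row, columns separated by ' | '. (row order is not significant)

After JOIN orders (2 rows):
sales.kind | sales.dept | sales.owner | sales.price | orders.kind | orders.id | orders.price | orders.dept
green | hr | carol | 20 | red | 4 | 20 | eng
green | hr | carol | 20 | red | 1 | 20 | eng
After SELECT (2 rows):
sales.owner | sales.price
carol | 20
carol | 20

== RESULT ==
sales.owner | sales.price
carol | 20
carol | 20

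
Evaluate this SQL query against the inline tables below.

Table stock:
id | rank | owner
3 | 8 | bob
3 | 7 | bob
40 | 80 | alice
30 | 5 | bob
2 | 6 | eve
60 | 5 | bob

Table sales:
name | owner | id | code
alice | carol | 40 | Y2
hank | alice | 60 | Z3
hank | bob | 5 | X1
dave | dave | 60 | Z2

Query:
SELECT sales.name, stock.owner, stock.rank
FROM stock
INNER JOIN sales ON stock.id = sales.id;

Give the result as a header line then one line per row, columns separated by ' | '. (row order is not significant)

== RESULT ==
sales.name | stock.owner | stock.rank
alice | alice | 80
hank | bob | 5
dave | bob | 5

Derivation:
After JOIN sales (3 rows):
stock.id | stock.rank | stock.owner | sales.name | sales.owner | sales.id | sales.code
40 | 80 | alice | alice | carol | 40 | Y2
60 | 5 | bob | hank | alice | 60 | Z3
60 | 5 | bob | dave | dave | 60 | Z2
After SELECT (3 rows):
sales.name | stock.owner | stock.rank
alice | alice | 80
hank | bob | 5
dave | bob | 5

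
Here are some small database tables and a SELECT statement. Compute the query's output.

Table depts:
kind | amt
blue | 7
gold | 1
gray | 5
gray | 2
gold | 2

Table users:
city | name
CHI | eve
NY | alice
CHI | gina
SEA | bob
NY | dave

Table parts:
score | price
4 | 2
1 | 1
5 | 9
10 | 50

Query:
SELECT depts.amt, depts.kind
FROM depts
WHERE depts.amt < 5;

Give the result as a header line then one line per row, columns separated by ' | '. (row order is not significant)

== RESULT ==
depts.amt | depts.kind
1 | gold
2 | gray
2 | gold

Derivation:
After WHERE (3 rows):
depts.kind | depts.amt
gold | 1
gray | 2
gold | 2
After SELECT (3 rows):
depts.amt | depts.kind
1 | gold
2 | gray
2 | gold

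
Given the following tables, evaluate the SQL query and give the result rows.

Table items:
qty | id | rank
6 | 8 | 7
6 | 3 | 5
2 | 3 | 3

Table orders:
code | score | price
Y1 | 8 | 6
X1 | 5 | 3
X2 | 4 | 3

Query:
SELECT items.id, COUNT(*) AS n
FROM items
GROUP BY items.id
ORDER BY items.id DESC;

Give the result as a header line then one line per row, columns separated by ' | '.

== RESULT ==
items.id | n
8 | 1
3 | 2

Derivation:
After GROUP BY (2 rows):
items.id | n
8 | 1
3 | 2
After ORDER BY (2 rows):
items.id | n
8 | 1
3 | 2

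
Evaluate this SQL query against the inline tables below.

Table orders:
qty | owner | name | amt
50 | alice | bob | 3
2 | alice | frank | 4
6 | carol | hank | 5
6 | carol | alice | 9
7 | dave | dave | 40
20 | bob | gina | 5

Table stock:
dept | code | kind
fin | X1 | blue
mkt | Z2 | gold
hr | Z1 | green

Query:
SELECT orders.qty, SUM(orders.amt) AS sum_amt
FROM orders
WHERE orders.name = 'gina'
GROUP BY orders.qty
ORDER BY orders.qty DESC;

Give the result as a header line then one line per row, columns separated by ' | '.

After WHERE (1 rows):
orders.qty | orders.owner | orders.name | orders.amt
20 | bob | gina | 5
After GROUP BY (1 rows):
orders.qty | sum_amt
20 | 5
After ORDER BY (1 rows):
orders.qty | sum_amt
20 | 5

== RESULT ==
orders.qty | sum_amt
20 | 5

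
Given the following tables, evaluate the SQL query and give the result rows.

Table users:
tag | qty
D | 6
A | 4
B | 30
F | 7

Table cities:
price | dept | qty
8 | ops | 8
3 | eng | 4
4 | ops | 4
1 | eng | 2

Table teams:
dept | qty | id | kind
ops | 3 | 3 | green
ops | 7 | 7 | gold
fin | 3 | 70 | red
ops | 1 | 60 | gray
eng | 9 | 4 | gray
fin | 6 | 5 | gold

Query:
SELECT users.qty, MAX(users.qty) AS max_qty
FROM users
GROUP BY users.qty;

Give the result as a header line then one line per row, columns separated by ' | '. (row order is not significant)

After GROUP BY (4 rows):
users.qty | max_qty
6 | 6
4 | 4
30 | 30
7 | 7

== RESULT ==
users.qty | max_qty
6 | 6
4 | 4
30 | 30
7 | 7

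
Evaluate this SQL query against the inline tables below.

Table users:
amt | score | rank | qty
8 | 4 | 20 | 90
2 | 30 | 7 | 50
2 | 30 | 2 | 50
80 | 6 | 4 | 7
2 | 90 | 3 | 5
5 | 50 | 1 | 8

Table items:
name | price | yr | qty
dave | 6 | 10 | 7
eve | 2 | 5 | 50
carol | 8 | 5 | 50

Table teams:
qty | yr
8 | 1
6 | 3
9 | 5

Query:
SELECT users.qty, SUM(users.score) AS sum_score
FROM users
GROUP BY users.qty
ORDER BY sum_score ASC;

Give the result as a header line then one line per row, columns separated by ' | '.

After GROUP BY (5 rows):
users.qty | sum_score
90 | 4
50 | 60
7 | 6
5 | 90
8 | 50
After ORDER BY (5 rows):
users.qty | sum_score
90 | 4
7 | 6
8 | 50
50 | 60
5 | 90

== RESULT ==
users.qty | sum_score
90 | 4
7 | 6
8 | 50
50 | 60
5 | 90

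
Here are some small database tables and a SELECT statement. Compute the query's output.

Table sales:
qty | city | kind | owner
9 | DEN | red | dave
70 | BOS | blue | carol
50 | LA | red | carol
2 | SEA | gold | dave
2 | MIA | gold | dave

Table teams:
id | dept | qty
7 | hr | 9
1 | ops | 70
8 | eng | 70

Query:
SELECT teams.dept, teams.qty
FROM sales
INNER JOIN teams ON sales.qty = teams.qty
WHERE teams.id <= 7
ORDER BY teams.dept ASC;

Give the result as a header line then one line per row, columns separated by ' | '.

== RESULT ==
teams.dept | teams.qty
hr | 9
ops | 70

Derivation:
After JOIN teams (3 rows):
sales.qty | sales.city | sales.kind | sales.owner | teams.id | teams.dept | teams.qty
9 | DEN | red | dave | 7 | hr | 9
70 | BOS | blue | carol | 1 | ops | 70
70 | BOS | blue | carol | 8 | eng | 70
After WHERE (2 rows):
sales.qty | sales.city | sales.kind | sales.owner | teams.id | teams.dept | teams.qty
9 | DEN | red | dave | 7 | hr | 9
70 | BOS | blue | carol | 1 | ops | 70
After SELECT (2 rows):
teams.dept | teams.qty
hr | 9
ops | 70
After ORDER BY (2 rows):
teams.dept | teams.qty
hr | 9
ops | 70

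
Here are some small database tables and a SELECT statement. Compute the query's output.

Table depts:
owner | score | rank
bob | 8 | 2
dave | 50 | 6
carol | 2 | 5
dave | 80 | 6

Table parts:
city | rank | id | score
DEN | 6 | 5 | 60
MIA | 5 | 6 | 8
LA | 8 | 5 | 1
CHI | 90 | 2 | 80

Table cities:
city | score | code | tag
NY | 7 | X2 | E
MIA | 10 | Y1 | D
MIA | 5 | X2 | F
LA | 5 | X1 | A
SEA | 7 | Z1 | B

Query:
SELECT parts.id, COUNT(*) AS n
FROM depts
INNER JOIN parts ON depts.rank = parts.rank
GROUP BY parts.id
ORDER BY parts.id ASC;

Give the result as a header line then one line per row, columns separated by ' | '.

== RESULT ==
parts.id | n
5 | 2
6 | 1

Derivation:
After JOIN parts (3 rows):
depts.owner | depts.score | depts.rank | parts.city | parts.rank | parts.id | parts.score
dave | 50 | 6 | DEN | 6 | 5 | 60
carol | 2 | 5 | MIA | 5 | 6 | 8
dave | 80 | 6 | DEN | 6 | 5 | 60
After GROUP BY (2 rows):
parts.id | n
5 | 2
6 | 1
After ORDER BY (2 rows):
parts.id | n
5 | 2
6 | 1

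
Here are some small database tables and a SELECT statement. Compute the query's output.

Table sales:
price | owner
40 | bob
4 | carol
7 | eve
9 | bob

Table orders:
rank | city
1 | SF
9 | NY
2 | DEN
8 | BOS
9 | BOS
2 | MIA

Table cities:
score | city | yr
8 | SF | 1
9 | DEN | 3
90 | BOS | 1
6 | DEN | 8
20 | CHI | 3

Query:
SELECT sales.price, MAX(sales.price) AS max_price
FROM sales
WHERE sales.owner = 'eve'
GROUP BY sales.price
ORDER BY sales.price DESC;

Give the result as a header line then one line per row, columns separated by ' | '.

After WHERE (1 rows):
sales.price | sales.owner
7 | eve
After GROUP BY (1 rows):
sales.price | max_price
7 | 7
After ORDER BY (1 rows):
sales.price | max_price
7 | 7

== RESULT ==
sales.price | max_price
7 | 7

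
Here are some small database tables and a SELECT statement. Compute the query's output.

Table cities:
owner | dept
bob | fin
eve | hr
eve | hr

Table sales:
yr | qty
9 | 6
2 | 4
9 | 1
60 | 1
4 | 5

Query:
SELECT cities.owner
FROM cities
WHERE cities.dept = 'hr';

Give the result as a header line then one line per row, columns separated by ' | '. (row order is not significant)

== RESULT ==
cities.owner
eve
eve

Derivation:
After WHERE (2 rows):
cities.owner | cities.dept
eve | hr
eve | hr
After SELECT (2 rows):
cities.owner
eve
eve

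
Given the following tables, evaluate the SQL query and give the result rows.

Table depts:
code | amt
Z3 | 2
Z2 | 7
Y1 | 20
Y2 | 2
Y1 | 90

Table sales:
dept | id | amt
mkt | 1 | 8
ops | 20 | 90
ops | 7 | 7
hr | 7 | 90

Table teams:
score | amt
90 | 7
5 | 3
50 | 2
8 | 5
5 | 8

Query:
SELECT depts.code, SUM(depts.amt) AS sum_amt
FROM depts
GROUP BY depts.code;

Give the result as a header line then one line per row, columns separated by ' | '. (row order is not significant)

== RESULT ==
depts.code | sum_amt
Z3 | 2
Z2 | 7
Y1 | 110
Y2 | 2

Derivation:
After GROUP BY (4 rows):
depts.code | sum_amt
Z3 | 2
Z2 | 7
Y1 | 110
Y2 | 2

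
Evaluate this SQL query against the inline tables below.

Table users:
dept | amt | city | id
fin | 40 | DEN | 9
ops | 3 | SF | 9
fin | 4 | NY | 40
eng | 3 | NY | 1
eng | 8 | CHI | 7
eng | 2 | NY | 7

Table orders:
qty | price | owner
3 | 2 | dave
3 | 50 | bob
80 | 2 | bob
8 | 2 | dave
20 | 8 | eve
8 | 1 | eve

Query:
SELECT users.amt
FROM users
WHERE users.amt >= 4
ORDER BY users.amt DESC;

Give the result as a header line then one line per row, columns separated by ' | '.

After WHERE (3 rows):
users.dept | users.amt | users.city | users.id
fin | 40 | DEN | 9
fin | 4 | NY | 40
eng | 8 | CHI | 7
After SELECT (3 rows):
users.amt
40
4
8
After ORDER BY (3 rows):
users.amt
40
8
4

== RESULT ==
users.amt
40
8
4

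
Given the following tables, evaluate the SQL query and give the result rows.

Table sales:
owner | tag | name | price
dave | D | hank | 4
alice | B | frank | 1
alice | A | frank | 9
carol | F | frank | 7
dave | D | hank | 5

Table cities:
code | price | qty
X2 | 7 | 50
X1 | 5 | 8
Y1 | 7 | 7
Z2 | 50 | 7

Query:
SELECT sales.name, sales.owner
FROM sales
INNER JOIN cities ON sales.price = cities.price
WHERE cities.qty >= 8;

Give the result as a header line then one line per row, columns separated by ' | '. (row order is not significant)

== RESULT ==
sales.name | sales.owner
frank | carol
hank | dave

Derivation:
After JOIN cities (3 rows):
sales.owner | sales.tag | sales.name | sales.price | cities.code | cities.price | cities.qty
carol | F | frank | 7 | X2 | 7 | 50
carol | F | frank | 7 | Y1 | 7 | 7
dave | D | hank | 5 | X1 | 5 | 8
After WHERE (2 rows):
sales.owner | sales.tag | sales.name | sales.price | cities.code | cities.price | cities.qty
carol | F | frank | 7 | X2 | 7 | 50
dave | D | hank | 5 | X1 | 5 | 8
After SELECT (2 rows):
sales.name | sales.owner
frank | carol
hank | dave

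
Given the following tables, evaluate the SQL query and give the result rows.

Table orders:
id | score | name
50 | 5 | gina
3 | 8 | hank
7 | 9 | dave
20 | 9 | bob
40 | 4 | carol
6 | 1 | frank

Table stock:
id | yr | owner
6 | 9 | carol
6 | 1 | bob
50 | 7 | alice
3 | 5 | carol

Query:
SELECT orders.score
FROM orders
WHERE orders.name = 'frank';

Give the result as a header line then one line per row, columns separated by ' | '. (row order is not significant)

== RESULT ==
orders.score
1

Derivation:
After WHERE (1 rows):
orders.id | orders.score | orders.name
6 | 1 | frank
After SELECT (1 rows):
orders.score
1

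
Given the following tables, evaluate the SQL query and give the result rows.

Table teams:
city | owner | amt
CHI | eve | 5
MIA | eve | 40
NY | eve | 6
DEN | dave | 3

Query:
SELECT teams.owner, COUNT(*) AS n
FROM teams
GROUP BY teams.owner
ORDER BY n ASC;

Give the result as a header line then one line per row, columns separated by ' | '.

After GROUP BY (2 rows):
teams.owner | n
eve | 3
dave | 1
After ORDER BY (2 rows):
teams.owner | n
dave | 1
eve | 3

== RESULT ==
teams.owner | n
dave | 1
eve | 3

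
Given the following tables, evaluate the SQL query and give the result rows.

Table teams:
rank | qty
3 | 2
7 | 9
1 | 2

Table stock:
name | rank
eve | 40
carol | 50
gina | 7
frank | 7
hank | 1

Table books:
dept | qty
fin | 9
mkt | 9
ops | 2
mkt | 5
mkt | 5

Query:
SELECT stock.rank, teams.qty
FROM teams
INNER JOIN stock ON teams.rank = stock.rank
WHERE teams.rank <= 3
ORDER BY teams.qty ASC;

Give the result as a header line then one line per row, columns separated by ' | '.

== RESULT ==
stock.rank | teams.qty
1 | 2

Derivation:
After JOIN stock (3 rows):
teams.rank | teams.qty | stock.name | stock.rank
7 | 9 | gina | 7
7 | 9 | frank | 7
1 | 2 | hank | 1
After WHERE (1 rows):
teams.rank | teams.qty | stock.name | stock.rank
1 | 2 | hank | 1
After SELECT (1 rows):
stock.rank | teams.qty
1 | 2
After ORDER BY (1 rows):
stock.rank | teams.qty
1 | 2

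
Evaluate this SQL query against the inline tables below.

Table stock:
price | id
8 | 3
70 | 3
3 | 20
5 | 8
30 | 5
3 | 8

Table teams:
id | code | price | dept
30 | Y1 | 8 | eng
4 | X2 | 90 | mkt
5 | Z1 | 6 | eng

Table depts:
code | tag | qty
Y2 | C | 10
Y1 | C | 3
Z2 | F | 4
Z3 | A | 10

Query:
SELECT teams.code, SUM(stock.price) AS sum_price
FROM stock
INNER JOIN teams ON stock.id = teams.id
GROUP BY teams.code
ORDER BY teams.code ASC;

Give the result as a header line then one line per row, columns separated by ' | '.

After JOIN teams (1 rows):
stock.price | stock.id | teams.id | teams.code | teams.price | teams.dept
30 | 5 | 5 | Z1 | 6 | eng
After GROUP BY (1 rows):
teams.code | sum_price
Z1 | 30
After ORDER BY (1 rows):
teams.code | sum_price
Z1 | 30

== RESULT ==
teams.code | sum_price
Z1 | 30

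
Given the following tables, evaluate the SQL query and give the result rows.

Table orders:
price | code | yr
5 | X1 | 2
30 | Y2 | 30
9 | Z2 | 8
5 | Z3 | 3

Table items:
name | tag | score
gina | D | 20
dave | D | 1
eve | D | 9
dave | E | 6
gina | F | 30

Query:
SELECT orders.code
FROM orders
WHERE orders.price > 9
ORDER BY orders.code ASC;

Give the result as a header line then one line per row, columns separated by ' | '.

== RESULT ==
orders.code
Y2

Derivation:
After WHERE (1 rows):
orders.price | orders.code | orders.yr
30 | Y2 | 30
After SELECT (1 rows):
orders.code
Y2
After ORDER BY (1 rows):
orders.code
Y2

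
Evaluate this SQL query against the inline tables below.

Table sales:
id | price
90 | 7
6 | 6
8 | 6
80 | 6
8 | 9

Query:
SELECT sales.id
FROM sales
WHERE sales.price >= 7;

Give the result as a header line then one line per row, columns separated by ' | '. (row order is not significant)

After WHERE (2 rows):
sales.id | sales.price
90 | 7
8 | 9
After SELECT (2 rows):
sales.id
90
8

== RESULT ==
sales.id
90
8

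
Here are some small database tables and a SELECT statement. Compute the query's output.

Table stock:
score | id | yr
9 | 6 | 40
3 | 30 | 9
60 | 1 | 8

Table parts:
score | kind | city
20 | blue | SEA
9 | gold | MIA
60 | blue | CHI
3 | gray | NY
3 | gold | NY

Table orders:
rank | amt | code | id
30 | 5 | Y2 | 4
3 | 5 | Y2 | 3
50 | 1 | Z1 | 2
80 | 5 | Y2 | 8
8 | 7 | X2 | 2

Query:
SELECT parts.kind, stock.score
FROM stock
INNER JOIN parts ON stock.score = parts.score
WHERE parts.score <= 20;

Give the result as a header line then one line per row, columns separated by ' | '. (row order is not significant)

After JOIN parts (4 rows):
stock.score | stock.id | stock.yr | parts.score | parts.kind | parts.city
9 | 6 | 40 | 9 | gold | MIA
3 | 30 | 9 | 3 | gray | NY
3 | 30 | 9 | 3 | gold | NY
60 | 1 | 8 | 60 | blue | CHI
After WHERE (3 rows):
stock.score | stock.id | stock.yr | parts.score | parts.kind | parts.city
9 | 6 | 40 | 9 | gold | MIA
3 | 30 | 9 | 3 | gray | NY
3 | 30 | 9 | 3 | gold | NY
After SELECT (3 rows):
parts.kind | stock.score
gold | 9
gray | 3
gold | 3

== RESULT ==
parts.kind | stock.score
gold | 9
gray | 3
gold | 3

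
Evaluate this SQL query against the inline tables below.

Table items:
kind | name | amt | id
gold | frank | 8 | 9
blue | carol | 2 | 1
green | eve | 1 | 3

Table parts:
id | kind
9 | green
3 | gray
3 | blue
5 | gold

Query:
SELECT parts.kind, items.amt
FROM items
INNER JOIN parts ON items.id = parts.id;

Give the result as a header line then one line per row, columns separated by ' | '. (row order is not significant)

After JOIN parts (3 rows):
items.kind | items.name | items.amt | items.id | parts.id | parts.kind
gold | frank | 8 | 9 | 9 | green
green | eve | 1 | 3 | 3 | gray
green | eve | 1 | 3 | 3 | blue
After SELECT (3 rows):
parts.kind | items.amt
green | 8
gray | 1
blue | 1

== RESULT ==
parts.kind | items.amt
green | 8
gray | 1
blue | 1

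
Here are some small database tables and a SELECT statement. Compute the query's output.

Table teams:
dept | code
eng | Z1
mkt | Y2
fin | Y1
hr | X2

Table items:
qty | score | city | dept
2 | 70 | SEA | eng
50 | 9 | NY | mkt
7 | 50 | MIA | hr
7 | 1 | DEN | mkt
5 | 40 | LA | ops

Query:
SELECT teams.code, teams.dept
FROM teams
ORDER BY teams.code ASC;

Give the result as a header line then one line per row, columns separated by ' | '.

After SELECT (4 rows):
teams.code | teams.dept
Z1 | eng
Y2 | mkt
Y1 | fin
X2 | hr
After ORDER BY (4 rows):
teams.code | teams.dept
X2 | hr
Y1 | fin
Y2 | mkt
Z1 | eng

== RESULT ==
teams.code | teams.dept
X2 | hr
Y1 | fin
Y2 | mkt
Z1 | eng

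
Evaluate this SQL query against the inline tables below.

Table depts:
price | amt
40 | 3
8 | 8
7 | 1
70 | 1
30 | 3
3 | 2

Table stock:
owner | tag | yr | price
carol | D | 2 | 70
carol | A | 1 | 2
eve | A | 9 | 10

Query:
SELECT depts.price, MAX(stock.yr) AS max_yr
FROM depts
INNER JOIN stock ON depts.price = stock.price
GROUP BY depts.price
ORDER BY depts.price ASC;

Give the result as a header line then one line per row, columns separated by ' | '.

== RESULT ==
depts.price | max_yr
70 | 2

Derivation:
After JOIN stock (1 rows):
depts.price | depts.amt | stock.owner | stock.tag | stock.yr | stock.price
70 | 1 | carol | D | 2 | 70
After GROUP BY (1 rows):
depts.price | max_yr
70 | 2
After ORDER BY (1 rows):
depts.price | max_yr
70 | 2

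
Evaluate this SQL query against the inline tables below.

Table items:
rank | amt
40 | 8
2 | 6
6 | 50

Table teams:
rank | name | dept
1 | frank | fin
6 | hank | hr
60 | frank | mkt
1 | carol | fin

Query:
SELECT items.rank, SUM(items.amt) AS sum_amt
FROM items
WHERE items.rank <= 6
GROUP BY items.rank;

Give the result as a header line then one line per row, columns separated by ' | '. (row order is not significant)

After WHERE (2 rows):
items.rank | items.amt
2 | 6
6 | 50
After GROUP BY (2 rows):
items.rank | sum_amt
2 | 6
6 | 50

== RESULT ==
items.rank | sum_amt
2 | 6
6 | 50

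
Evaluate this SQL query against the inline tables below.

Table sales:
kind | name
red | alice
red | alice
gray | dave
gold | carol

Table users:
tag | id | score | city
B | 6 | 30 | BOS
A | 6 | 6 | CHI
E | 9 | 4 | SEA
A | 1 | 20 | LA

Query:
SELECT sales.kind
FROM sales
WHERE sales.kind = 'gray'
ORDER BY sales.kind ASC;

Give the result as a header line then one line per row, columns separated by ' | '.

== RESULT ==
sales.kind
gray

Derivation:
After WHERE (1 rows):
sales.kind | sales.name
gray | dave
After SELECT (1 rows):
sales.kind
gray
After ORDER BY (1 rows):
sales.kind
gray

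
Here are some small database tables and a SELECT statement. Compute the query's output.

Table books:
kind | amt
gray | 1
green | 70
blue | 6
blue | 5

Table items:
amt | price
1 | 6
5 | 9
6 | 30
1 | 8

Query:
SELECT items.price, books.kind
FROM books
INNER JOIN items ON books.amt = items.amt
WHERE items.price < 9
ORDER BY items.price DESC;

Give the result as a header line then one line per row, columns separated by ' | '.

== RESULT ==
items.price | books.kind
8 | gray
6 | gray

Derivation:
After JOIN items (4 rows):
books.kind | books.amt | items.amt | items.price
gray | 1 | 1 | 6
gray | 1 | 1 | 8
blue | 6 | 6 | 30
blue | 5 | 5 | 9
After WHERE (2 rows):
books.kind | books.amt | items.amt | items.price
gray | 1 | 1 | 6
gray | 1 | 1 | 8
After SELECT (2 rows):
items.price | books.kind
6 | gray
8 | gray
After ORDER BY (2 rows):
items.price | books.kind
8 | gray
6 | gray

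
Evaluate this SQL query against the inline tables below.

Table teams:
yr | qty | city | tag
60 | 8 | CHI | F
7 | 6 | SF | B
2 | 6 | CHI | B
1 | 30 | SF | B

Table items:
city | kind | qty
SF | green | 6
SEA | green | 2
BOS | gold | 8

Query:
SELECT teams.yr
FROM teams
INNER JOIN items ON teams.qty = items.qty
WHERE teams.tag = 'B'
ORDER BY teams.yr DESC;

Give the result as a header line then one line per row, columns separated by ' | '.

== RESULT ==
teams.yr
7
2

Derivation:
After JOIN items (3 rows):
teams.yr | teams.qty | teams.city | teams.tag | items.city | items.kind | items.qty
60 | 8 | CHI | F | BOS | gold | 8
7 | 6 | SF | B | SF | green | 6
2 | 6 | CHI | B | SF | green | 6
After WHERE (2 rows):
teams.yr | teams.qty | teams.city | teams.tag | items.city | items.kind | items.qty
7 | 6 | SF | B | SF | green | 6
2 | 6 | CHI | B | SF | green | 6
After SELECT (2 rows):
teams.yr
7
2
After ORDER BY (2 rows):
teams.yr
7
2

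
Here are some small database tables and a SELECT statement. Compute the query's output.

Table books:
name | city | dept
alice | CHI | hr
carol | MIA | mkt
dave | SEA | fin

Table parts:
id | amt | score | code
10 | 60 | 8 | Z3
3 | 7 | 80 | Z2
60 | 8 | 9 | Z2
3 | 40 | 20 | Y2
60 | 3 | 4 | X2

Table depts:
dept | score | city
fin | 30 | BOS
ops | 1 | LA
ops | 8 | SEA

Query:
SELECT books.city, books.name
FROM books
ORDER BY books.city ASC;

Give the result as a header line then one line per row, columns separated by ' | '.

== RESULT ==
books.city | books.name
CHI | alice
MIA | carol
SEA | dave

Derivation:
After SELECT (3 rows):
books.city | books.name
CHI | alice
MIA | carol
SEA | dave
After ORDER BY (3 rows):
books.city | books.name
CHI | alice
MIA | carol
SEA | dave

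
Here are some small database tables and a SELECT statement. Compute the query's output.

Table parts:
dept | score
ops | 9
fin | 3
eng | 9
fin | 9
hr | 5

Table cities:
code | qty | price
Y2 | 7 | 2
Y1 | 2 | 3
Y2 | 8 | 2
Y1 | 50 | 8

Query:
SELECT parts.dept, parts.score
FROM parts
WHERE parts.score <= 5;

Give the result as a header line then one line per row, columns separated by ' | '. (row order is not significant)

After WHERE (2 rows):
parts.dept | parts.score
fin | 3
hr | 5
After SELECT (2 rows):
parts.dept | parts.score
fin | 3
hr | 5

== RESULT ==
parts.dept | parts.score
fin | 3
hr | 5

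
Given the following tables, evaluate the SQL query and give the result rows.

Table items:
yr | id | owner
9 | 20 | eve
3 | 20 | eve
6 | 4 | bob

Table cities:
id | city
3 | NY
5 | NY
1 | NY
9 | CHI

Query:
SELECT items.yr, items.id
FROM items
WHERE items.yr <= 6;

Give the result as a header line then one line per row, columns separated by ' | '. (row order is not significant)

After WHERE (2 rows):
items.yr | items.id | items.owner
3 | 20 | eve
6 | 4 | bob
After SELECT (2 rows):
items.yr | items.id
3 | 20
6 | 4

== RESULT ==
items.yr | items.id
3 | 20
6 | 4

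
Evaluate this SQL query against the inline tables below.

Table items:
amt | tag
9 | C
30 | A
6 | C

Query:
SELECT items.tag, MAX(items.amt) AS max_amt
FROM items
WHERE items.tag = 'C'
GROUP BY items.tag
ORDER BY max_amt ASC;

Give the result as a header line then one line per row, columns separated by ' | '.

== RESULT ==
items.tag | max_amt
C | 9

Derivation:
After WHERE (2 rows):
items.amt | items.tag
9 | C
6 | C
After GROUP BY (1 rows):
items.tag | max_amt
C | 9
After ORDER BY (1 rows):
items.tag | max_amt
C | 9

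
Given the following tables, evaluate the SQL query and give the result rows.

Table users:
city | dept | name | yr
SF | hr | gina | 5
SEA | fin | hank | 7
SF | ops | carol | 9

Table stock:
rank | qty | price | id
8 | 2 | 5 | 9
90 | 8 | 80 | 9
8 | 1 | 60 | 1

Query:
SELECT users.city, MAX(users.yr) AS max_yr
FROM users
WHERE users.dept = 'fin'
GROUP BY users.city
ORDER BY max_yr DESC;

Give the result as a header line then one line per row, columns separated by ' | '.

After WHERE (1 rows):
users.city | users.dept | users.name | users.yr
SEA | fin | hank | 7
After GROUP BY (1 rows):
users.city | max_yr
SEA | 7
After ORDER BY (1 rows):
users.city | max_yr
SEA | 7

== RESULT ==
users.city | max_yr
SEA | 7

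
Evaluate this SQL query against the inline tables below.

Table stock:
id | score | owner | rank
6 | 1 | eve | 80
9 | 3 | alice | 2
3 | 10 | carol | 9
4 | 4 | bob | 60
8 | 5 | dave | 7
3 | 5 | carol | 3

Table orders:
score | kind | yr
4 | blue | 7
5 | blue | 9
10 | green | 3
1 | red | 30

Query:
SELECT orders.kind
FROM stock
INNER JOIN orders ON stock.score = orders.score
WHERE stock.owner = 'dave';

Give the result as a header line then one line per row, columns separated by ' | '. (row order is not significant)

== RESULT ==
orders.kind
blue

Derivation:
After JOIN orders (5 rows):
stock.id | stock.score | stock.owner | stock.rank | orders.score | orders.kind | orders.yr
6 | 1 | eve | 80 | 1 | red | 30
3 | 10 | carol | 9 | 10 | green | 3
4 | 4 | bob | 60 | 4 | blue | 7
8 | 5 | dave | 7 | 5 | blue | 9
3 | 5 | carol | 3 | 5 | blue | 9
After WHERE (1 rows):
stock.id | stock.score | stock.owner | stock.rank | orders.score | orders.kind | orders.yr
8 | 5 | dave | 7 | 5 | blue | 9
After SELECT (1 rows):
orders.kind
blue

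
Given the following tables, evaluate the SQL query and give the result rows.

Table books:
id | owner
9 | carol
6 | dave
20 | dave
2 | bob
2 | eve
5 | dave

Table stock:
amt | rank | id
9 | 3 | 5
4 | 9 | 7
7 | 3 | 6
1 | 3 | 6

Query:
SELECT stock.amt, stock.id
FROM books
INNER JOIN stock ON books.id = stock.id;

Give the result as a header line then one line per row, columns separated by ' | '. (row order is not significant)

After JOIN stock (3 rows):
books.id | books.owner | stock.amt | stock.rank | stock.id
6 | dave | 7 | 3 | 6
6 | dave | 1 | 3 | 6
5 | dave | 9 | 3 | 5
After SELECT (3 rows):
stock.amt | stock.id
7 | 6
1 | 6
9 | 5

== RESULT ==
stock.amt | stock.id
7 | 6
1 | 6
9 | 5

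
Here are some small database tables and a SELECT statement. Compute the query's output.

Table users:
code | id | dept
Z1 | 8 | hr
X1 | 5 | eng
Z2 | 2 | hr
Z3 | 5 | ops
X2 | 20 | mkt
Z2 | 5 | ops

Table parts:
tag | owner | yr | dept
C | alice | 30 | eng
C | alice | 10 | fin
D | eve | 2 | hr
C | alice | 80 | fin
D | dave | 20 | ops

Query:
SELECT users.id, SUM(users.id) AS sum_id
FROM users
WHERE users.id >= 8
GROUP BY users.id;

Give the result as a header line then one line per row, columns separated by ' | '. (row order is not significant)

After WHERE (2 rows):
users.code | users.id | users.dept
Z1 | 8 | hr
X2 | 20 | mkt
After GROUP BY (2 rows):
users.id | sum_id
8 | 8
20 | 20

== RESULT ==
users.id | sum_id
8 | 8
20 | 20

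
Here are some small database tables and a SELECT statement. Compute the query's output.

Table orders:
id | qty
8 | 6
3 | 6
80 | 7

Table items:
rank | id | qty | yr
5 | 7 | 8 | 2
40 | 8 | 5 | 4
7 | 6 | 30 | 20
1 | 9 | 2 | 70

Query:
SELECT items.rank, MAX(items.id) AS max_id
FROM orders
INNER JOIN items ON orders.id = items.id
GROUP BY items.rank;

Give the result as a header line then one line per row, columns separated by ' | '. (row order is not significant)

After JOIN items (1 rows):
orders.id | orders.qty | items.rank | items.id | items.qty | items.yr
8 | 6 | 40 | 8 | 5 | 4
After GROUP BY (1 rows):
items.rank | max_id
40 | 8

== RESULT ==
items.rank | max_id
40 | 8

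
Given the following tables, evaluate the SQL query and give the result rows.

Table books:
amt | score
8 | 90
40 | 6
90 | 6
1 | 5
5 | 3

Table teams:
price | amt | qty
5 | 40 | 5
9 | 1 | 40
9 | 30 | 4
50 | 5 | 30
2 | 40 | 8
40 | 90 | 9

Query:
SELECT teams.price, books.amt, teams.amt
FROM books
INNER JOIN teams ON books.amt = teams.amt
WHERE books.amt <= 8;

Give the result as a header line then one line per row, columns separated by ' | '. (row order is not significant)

== RESULT ==
teams.price | books.amt | teams.amt
9 | 1 | 1
50 | 5 | 5

Derivation:
After JOIN teams (5 rows):
books.amt | books.score | teams.price | teams.amt | teams.qty
40 | 6 | 5 | 40 | 5
40 | 6 | 2 | 40 | 8
90 | 6 | 40 | 90 | 9
1 | 5 | 9 | 1 | 40
5 | 3 | 50 | 5 | 30
After WHERE (2 rows):
books.amt | books.score | teams.price | teams.amt | teams.qty
1 | 5 | 9 | 1 | 40
5 | 3 | 50 | 5 | 30
After SELECT (2 rows):
teams.price | books.amt | teams.amt
9 | 1 | 1
50 | 5 | 5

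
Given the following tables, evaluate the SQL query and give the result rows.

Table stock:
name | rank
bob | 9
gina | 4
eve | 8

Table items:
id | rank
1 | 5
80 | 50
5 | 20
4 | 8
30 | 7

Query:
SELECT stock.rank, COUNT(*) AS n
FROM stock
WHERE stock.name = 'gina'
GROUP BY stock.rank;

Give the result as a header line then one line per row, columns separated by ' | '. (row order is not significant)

== RESULT ==
stock.rank | n
4 | 1

Derivation:
After WHERE (1 rows):
stock.name | stock.rank
gina | 4
After GROUP BY (1 rows):
stock.rank | n
4 | 1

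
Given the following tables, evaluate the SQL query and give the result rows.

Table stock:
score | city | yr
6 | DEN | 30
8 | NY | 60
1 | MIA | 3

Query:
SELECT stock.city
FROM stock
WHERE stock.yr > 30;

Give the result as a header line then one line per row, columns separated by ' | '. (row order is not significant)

== RESULT ==
stock.city
NY

Derivation:
After WHERE (1 rows):
stock.score | stock.city | stock.yr
8 | NY | 60
After SELECT (1 rows):
stock.city
NY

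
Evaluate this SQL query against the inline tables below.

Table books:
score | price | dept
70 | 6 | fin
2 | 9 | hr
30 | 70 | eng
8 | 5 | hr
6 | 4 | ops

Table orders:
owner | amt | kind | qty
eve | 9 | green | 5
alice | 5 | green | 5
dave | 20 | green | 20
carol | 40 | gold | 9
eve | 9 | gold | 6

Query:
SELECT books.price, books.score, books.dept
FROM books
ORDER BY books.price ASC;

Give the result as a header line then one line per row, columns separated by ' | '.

After SELECT (5 rows):
books.price | books.score | books.dept
6 | 70 | fin
9 | 2 | hr
70 | 30 | eng
5 | 8 | hr
4 | 6 | ops
After ORDER BY (5 rows):
books.price | books.score | books.dept
4 | 6 | ops
5 | 8 | hr
6 | 70 | fin
9 | 2 | hr
70 | 30 | eng

== RESULT ==
books.price | books.score | books.dept
4 | 6 | ops
5 | 8 | hr
6 | 70 | fin
9 | 2 | hr
70 | 30 | eng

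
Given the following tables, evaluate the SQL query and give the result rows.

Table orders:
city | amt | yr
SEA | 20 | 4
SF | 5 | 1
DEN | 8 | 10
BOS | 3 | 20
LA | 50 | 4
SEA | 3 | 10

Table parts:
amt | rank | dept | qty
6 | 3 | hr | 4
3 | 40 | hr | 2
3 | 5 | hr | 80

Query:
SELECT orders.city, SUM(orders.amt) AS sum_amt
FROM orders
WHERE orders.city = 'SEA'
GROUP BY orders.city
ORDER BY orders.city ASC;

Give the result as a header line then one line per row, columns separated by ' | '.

== RESULT ==
orders.city | sum_amt
SEA | 23

Derivation:
After WHERE (2 rows):
orders.city | orders.amt | orders.yr
SEA | 20 | 4
SEA | 3 | 10
After GROUP BY (1 rows):
orders.city | sum_amt
SEA | 23
After ORDER BY (1 rows):
orders.city | sum_amt
SEA | 23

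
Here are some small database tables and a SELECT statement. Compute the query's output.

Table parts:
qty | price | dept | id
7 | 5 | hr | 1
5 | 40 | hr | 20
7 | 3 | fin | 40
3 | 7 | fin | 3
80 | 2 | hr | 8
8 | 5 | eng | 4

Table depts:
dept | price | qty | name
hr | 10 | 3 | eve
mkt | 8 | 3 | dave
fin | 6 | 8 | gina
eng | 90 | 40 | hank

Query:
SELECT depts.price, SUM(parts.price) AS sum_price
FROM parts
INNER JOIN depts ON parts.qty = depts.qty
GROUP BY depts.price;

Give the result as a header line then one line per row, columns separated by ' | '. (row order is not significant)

After JOIN depts (3 rows):
parts.qty | parts.price | parts.dept | parts.id | depts.dept | depts.price | depts.qty | depts.name
3 | 7 | fin | 3 | hr | 10 | 3 | eve
3 | 7 | fin | 3 | mkt | 8 | 3 | dave
8 | 5 | eng | 4 | fin | 6 | 8 | gina
After GROUP BY (3 rows):
depts.price | sum_price
10 | 7
8 | 7
6 | 5

== RESULT ==
depts.price | sum_price
10 | 7
8 | 7
6 | 5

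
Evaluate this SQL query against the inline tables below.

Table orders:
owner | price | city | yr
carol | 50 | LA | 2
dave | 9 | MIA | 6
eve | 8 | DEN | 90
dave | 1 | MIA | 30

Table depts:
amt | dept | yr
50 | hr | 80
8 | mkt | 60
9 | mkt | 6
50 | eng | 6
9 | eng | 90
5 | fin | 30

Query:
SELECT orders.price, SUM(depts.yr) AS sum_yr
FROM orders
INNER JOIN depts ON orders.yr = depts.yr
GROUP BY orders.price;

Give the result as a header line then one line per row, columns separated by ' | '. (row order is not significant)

After JOIN depts (4 rows):
orders.owner | orders.price | orders.city | orders.yr | depts.amt | depts.dept | depts.yr
dave | 9 | MIA | 6 | 9 | mkt | 6
dave | 9 | MIA | 6 | 50 | eng | 6
eve | 8 | DEN | 90 | 9 | eng | 90
dave | 1 | MIA | 30 | 5 | fin | 30
After GROUP BY (3 rows):
orders.price | sum_yr
9 | 12
8 | 90
1 | 30

== RESULT ==
orders.price | sum_yr
9 | 12
8 | 90
1 | 30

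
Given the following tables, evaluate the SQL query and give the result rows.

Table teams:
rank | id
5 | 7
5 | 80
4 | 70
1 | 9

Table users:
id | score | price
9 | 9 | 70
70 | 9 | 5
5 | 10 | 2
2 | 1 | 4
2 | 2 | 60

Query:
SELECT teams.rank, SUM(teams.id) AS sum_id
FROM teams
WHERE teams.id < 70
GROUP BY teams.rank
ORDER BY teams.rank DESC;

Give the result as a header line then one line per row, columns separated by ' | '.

After WHERE (2 rows):
teams.rank | teams.id
5 | 7
1 | 9
After GROUP BY (2 rows):
teams.rank | sum_id
5 | 7
1 | 9
After ORDER BY (2 rows):
teams.rank | sum_id
5 | 7
1 | 9

== RESULT ==
teams.rank | sum_id
5 | 7
1 | 9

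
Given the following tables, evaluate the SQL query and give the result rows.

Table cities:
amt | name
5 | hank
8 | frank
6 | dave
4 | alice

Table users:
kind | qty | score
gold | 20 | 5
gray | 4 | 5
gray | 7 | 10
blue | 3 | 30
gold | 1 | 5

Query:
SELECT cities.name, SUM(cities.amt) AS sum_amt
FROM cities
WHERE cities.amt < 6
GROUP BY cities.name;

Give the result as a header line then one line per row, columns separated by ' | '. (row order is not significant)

After WHERE (2 rows):
cities.amt | cities.name
5 | hank
4 | alice
After GROUP BY (2 rows):
cities.name | sum_amt
hank | 5
alice | 4

== RESULT ==
cities.name | sum_amt
hank | 5
alice | 4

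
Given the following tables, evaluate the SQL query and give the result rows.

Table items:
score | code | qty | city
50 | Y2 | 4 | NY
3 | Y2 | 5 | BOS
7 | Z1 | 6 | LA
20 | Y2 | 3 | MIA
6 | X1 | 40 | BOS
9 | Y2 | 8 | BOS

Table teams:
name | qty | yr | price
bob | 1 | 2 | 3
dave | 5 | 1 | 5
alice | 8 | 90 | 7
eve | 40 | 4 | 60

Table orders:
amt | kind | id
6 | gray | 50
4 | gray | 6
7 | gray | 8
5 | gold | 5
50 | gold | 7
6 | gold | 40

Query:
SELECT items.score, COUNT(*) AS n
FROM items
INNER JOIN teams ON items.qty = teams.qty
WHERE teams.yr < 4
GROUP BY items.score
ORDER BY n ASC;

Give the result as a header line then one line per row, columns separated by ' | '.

== RESULT ==
items.score | n
3 | 1

Derivation:
After JOIN teams (3 rows):
items.score | items.code | items.qty | items.city | teams.name | teams.qty | teams.yr | teams.price
3 | Y2 | 5 | BOS | dave | 5 | 1 | 5
6 | X1 | 40 | BOS | eve | 40 | 4 | 60
9 | Y2 | 8 | BOS | alice | 8 | 90 | 7
After WHERE (1 rows):
items.score | items.code | items.qty | items.city | teams.name | teams.qty | teams.yr | teams.price
3 | Y2 | 5 | BOS | dave | 5 | 1 | 5
After GROUP BY (1 rows):
items.score | n
3 | 1
After ORDER BY (1 rows):
items.score | n
3 | 1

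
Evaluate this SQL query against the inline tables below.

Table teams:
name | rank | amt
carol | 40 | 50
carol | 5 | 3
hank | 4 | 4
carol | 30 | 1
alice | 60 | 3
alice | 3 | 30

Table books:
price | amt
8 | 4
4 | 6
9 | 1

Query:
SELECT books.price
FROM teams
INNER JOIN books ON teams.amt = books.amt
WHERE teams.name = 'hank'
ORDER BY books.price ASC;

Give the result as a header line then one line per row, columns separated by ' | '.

After JOIN books (2 rows):
teams.name | teams.rank | teams.amt | books.price | books.amt
hank | 4 | 4 | 8 | 4
carol | 30 | 1 | 9 | 1
After WHERE (1 rows):
teams.name | teams.rank | teams.amt | books.price | books.amt
hank | 4 | 4 | 8 | 4
After SELECT (1 rows):
books.price
8
After ORDER BY (1 rows):
books.price
8

== RESULT ==
books.price
8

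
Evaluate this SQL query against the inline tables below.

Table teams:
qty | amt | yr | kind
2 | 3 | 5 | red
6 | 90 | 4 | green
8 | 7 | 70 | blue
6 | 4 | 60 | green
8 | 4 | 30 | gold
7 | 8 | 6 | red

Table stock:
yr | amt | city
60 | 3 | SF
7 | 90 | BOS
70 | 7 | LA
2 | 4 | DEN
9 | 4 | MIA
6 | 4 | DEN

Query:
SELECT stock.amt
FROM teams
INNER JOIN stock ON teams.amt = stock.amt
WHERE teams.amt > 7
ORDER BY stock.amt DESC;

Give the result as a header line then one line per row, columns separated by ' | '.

After JOIN stock (9 rows):
teams.qty | teams.amt | teams.yr | teams.kind | stock.yr | stock.amt | stock.city
2 | 3 | 5 | red | 60 | 3 | SF
6 | 90 | 4 | green | 7 | 90 | BOS
8 | 7 | 70 | blue | 70 | 7 | LA
6 | 4 | 60 | green | 2 | 4 | DEN
6 | 4 | 60 | green | 9 | 4 | MIA
6 | 4 | 60 | green | 6 | 4 | DEN
8 | 4 | 30 | gold | 2 | 4 | DEN
8 | 4 | 30 | gold | 9 | 4 | MIA
8 | 4 | 30 | gold | 6 | 4 | DEN
After WHERE (1 rows):
teams.qty | teams.amt | teams.yr | teams.kind | stock.yr | stock.amt | stock.city
6 | 90 | 4 | green | 7 | 90 | BOS
After SELECT (1 rows):
stock.amt
90
After ORDER BY (1 rows):
stock.amt
90

== RESULT ==
stock.amt
90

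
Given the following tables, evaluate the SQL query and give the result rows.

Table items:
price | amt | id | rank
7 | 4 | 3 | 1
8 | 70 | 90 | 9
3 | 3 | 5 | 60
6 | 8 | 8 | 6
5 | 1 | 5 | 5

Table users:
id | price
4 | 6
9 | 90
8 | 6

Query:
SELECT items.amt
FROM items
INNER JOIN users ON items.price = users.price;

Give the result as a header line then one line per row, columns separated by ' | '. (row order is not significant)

== RESULT ==
items.amt
8
8

Derivation:
After JOIN users (2 rows):
items.price | items.amt | items.id | items.rank | users.id | users.price
6 | 8 | 8 | 6 | 4 | 6
6 | 8 | 8 | 6 | 8 | 6
After SELECT (2 rows):
items.amt
8
8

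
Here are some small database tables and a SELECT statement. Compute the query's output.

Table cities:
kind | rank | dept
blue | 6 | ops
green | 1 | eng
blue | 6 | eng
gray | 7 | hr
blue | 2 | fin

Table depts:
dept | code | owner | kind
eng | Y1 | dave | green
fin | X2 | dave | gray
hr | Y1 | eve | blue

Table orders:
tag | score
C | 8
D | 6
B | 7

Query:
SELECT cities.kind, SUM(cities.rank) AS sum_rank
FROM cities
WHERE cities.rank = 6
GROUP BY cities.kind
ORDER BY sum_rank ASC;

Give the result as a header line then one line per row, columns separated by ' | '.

After WHERE (2 rows):
cities.kind | cities.rank | cities.dept
blue | 6 | ops
blue | 6 | eng
After GROUP BY (1 rows):
cities.kind | sum_rank
blue | 12
After ORDER BY (1 rows):
cities.kind | sum_rank
blue | 12

== RESULT ==
cities.kind | sum_rank
blue | 12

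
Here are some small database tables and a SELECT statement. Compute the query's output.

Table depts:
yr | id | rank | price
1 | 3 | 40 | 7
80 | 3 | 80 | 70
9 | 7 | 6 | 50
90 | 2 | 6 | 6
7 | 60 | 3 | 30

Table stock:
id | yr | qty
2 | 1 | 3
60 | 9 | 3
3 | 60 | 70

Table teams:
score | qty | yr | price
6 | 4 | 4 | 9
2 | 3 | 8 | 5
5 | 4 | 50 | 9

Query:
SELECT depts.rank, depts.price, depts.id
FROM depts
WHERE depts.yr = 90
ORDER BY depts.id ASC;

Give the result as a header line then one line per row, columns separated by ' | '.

== RESULT ==
depts.rank | depts.price | depts.id
6 | 6 | 2

Derivation:
After WHERE (1 rows):
depts.yr | depts.id | depts.rank | depts.price
90 | 2 | 6 | 6
After SELECT (1 rows):
depts.rank | depts.price | depts.id
6 | 6 | 2
After ORDER BY (1 rows):
depts.rank | depts.price | depts.id
6 | 6 | 2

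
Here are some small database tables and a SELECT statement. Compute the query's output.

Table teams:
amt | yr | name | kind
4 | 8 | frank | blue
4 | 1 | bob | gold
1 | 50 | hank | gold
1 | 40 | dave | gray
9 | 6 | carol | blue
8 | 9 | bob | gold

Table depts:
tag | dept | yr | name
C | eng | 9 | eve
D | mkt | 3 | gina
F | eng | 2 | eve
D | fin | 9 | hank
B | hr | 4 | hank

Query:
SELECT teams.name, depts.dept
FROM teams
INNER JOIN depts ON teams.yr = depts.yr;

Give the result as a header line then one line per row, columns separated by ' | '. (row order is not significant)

== RESULT ==
teams.name | depts.dept
bob | eng
bob | fin

Derivation:
After JOIN depts (2 rows):
teams.amt | teams.yr | teams.name | teams.kind | depts.tag | depts.dept | depts.yr | depts.name
8 | 9 | bob | gold | C | eng | 9 | eve
8 | 9 | bob | gold | D | fin | 9 | hank
After SELECT (2 rows):
teams.name | depts.dept
bob | eng
bob | fin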